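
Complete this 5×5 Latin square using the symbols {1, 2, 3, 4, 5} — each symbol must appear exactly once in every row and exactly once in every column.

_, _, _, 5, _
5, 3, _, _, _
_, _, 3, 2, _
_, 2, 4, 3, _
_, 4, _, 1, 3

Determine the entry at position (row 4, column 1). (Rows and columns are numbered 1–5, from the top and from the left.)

(r1,c2) = 1
(r1,c3) = 2
(r1,c5) = 4
(r2,c3) = 1
(r2,c4) = 4
(r2,c5) = 2
(r3,c2) = 5
(r3,c5) = 1
(r4,c1) = 1

1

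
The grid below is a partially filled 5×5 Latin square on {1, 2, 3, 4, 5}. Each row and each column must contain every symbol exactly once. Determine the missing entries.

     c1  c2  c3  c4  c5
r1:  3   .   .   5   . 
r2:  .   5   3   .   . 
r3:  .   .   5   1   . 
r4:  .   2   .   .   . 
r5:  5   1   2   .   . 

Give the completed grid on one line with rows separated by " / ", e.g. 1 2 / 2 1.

(r1,c2): row 1 has {3,5}; column 2 has {1,2,5}, so it must be 4.
(r1,c3): row 1 has {3,4,5}; column 3 has {2,3,5}, so it must be 1.
(r1,c5): row 1 has {1,3,4,5}; column 5 is empty so far, so it must be 2.
(r3,c2): row 3 has {1,5}; column 2 has {1,2,4,5}, so it must be 3.
(r3,c5): row 3 has {1,3,5}; column 5 has {2}, so it must be 4.
(r4,c3): row 4 has {2}; column 3 has {1,2,3,5}, so it must be 4.
(r4,c4): row 4 has {2,4}; column 4 has {1,5}, so it must be 3.
(r5,c4): row 5 has {1,2,5}; column 4 has {1,3,5}, so it must be 4.
(r5,c5): row 5 has {1,2,4,5}; column 5 has {2,4}, so it must be 3.
(r2,c4): row 2 has {3,5}; column 4 has {1,3,4,5}, so it must be 2.
(r2,c5): row 2 has {2,3,5}; column 5 has {2,3,4}, so it must be 1.
(r3,c1): row 3 has {1,3,4,5}; column 1 has {3,5}, so it must be 2.
(r4,c1): row 4 has {2,3,4}; column 1 has {2,3,5}, so it must be 1.
(r4,c5): row 4 has {1,2,3,4}; column 5 has {1,2,3,4}, so it must be 5.
(r2,c1): row 2 has {1,2,3,5}; column 1 has {1,2,3,5}, so it must be 4.

3 4 1 5 2 / 4 5 3 2 1 / 2 3 5 1 4 / 1 2 4 3 5 / 5 1 2 4 3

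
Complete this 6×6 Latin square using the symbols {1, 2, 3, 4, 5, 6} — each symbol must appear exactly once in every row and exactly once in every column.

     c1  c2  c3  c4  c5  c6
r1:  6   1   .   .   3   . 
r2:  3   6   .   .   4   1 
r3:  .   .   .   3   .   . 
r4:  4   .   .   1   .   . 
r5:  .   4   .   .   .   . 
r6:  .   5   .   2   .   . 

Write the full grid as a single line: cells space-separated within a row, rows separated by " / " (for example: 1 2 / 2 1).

6 1 5 4 3 2 / 3 6 2 5 4 1 / 5 2 4 3 1 6 / 4 3 6 1 2 5 / 2 4 1 6 5 3 / 1 5 3 2 6 4

At row 2, column 4: row 2 has {1,3,4,6}; column 4 has {1,2,3}; that leaves 5.
At row 3, column 2: row 3 has {3}; column 2 has {1,4,5,6}; that leaves 2.
At row 4, column 2: row 4 has {1,4}; column 2 has {1,2,4,5,6}; that leaves 3.
At row 5, column 4: row 5 has {4}; column 4 has {1,2,3,5}; that leaves 6.
At row 6, column 1: row 6 has {2,5}; column 1 has {3,4,6}; that leaves 1.
At row 6, column 5: row 6 has {1,2,5}; column 5 has {3,4}; that leaves 6.
At row 1, column 4: row 1 has {1,3,6}; column 4 has {1,2,3,5,6}; that leaves 4.
At row 2, column 3: row 2 has {1,3,4,5,6}; column 3 is empty so far; that leaves 2.
At row 3, column 1: row 3 has {2,3}; column 1 has {1,3,4,6}; that leaves 5.
At row 3, column 5: row 3 has {2,3,5}; column 5 has {3,4,6}; that leaves 1.
At row 5, column 1: row 5 has {4,6}; column 1 has {1,3,4,5,6}; that leaves 2.
At row 5, column 5: row 5 has {2,4,6}; column 5 has {1,3,4,6}; that leaves 5.
At row 5, column 6: row 5 has {2,4,5,6}; column 6 has {1}; that leaves 3.
At row 6, column 6: row 6 has {1,2,5,6}; column 6 has {1,3}; that leaves 4.
At row 1, column 3: row 1 has {1,3,4,6}; column 3 has {2}; that leaves 5.
At row 1, column 6: row 1 has {1,3,4,5,6}; column 6 has {1,3,4}; that leaves 2.
At row 3, column 6: row 3 has {1,2,3,5}; column 6 has {1,2,3,4}; that leaves 6.
At row 4, column 3: row 4 has {1,3,4}; column 3 has {2,5}; that leaves 6.
At row 4, column 5: row 4 has {1,3,4,6}; column 5 has {1,3,4,5,6}; that leaves 2.
At row 4, column 6: row 4 has {1,2,3,4,6}; column 6 has {1,2,3,4,6}; that leaves 5.
At row 5, column 3: row 5 has {2,3,4,5,6}; column 3 has {2,5,6}; that leaves 1.
At row 6, column 3: row 6 has {1,2,4,5,6}; column 3 has {1,2,5,6}; that leaves 3.
At row 3, column 3: row 3 has {1,2,3,5,6}; column 3 has {1,2,3,5,6}; that leaves 4.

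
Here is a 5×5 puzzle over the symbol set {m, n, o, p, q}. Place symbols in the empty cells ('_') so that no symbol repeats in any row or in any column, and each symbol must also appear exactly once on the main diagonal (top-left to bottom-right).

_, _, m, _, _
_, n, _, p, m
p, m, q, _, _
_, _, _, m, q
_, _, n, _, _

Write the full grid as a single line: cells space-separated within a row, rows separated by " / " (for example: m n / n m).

o p m q n / q n o p m / p m q n o / n o p m q / m q n o p

(r1,c1) = o
(r2,c1) = q
(r2,c3) = o
(r4,c1) = n
(r4,c3) = p
(r5,c1) = m
(r5,c5) = p
(r1,c5) = n
(r3,c5) = o
(r4,c2) = o
(r5,c2) = q
(r5,c4) = o
(r1,c2) = p
(r1,c4) = q
(r3,c4) = n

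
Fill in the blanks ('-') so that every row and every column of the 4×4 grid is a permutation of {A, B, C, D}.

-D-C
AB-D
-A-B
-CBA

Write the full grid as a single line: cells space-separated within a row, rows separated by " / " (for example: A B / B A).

B D A C / A B C D / C A D B / D C B A

Cell (r1,c1): row 1 has {C,D}; column 1 has {A} → B.
Cell (r1,c3): row 1 has {B,C,D}; column 3 has {B} → A.
Cell (r2,c3): row 2 has {A,B,D}; column 3 has {A,B} → C.
Cell (r3,c3): row 3 has {A,B}; column 3 has {A,B,C} → D.
Cell (r4,c1): row 4 has {A,B,C}; column 1 has {A,B} → D.
Cell (r3,c1): row 3 has {A,B,D}; column 1 has {A,B,D} → C.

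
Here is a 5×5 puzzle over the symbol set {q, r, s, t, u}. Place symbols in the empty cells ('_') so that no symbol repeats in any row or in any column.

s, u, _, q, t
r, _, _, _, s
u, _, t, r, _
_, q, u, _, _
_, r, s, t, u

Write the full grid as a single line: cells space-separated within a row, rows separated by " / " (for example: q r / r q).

s u r q t / r t q u s / u s t r q / t q u s r / q r s t u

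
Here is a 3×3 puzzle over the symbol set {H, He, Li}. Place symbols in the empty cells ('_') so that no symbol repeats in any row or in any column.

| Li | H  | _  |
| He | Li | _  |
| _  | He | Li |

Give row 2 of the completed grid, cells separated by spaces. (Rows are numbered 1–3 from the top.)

(r1,c3) = He
(r2,c3) = H

He Li H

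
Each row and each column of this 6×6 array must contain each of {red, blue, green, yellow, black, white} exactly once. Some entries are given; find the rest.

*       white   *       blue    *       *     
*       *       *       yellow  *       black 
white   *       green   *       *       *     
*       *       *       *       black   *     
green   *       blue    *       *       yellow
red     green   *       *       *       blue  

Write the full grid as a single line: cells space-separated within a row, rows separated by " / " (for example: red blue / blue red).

black white yellow blue red green / blue red white yellow green black / white yellow green black blue red / yellow blue red green black white / green black blue red white yellow / red green black white yellow blue

At row 2, column 1: row 2 has {yellow,black}; column 1 has {red,green,white}; that leaves blue.
At row 2, column 2: row 2 has {blue,yellow,black}; column 2 has {green,white}; that leaves red.
At row 2, column 3: row 2 has {red,blue,yellow,black}; column 3 has {blue,green}; that leaves white.
At row 2, column 5: row 2 has {red,blue,yellow,black,white}; column 5 has {black}; that leaves green.
At row 3, column 6: row 3 has {green,white}; column 6 has {blue,yellow,black}; that leaves red.
At row 4, column 1: row 4 has {black}; column 1 has {red,blue,green,white}; that leaves yellow.
At row 4, column 2: row 4 has {yellow,black}; column 2 has {red,green,white}; that leaves blue.
At row 4, column 3: row 4 has {blue,yellow,black}; column 3 has {blue,green,white}; that leaves red.
At row 5, column 2: row 5 has {blue,green,yellow}; column 2 has {red,blue,green,white}; that leaves black.
At row 1, column 1: row 1 has {blue,white}; column 1 has {red,blue,green,yellow,white}; that leaves black.
At row 1, column 3: row 1 has {blue,black,white}; column 3 has {red,blue,green,white}; that leaves yellow.
At row 1, column 5: row 1 has {blue,yellow,black,white}; column 5 has {green,black}; that leaves red.
At row 1, column 6: row 1 has {red,blue,yellow,black,white}; column 6 has {red,blue,yellow,black}; that leaves green.
At row 3, column 2: row 3 has {red,green,white}; column 2 has {red,blue,green,black,white}; that leaves yellow.
At row 3, column 4: row 3 has {red,green,yellow,white}; column 4 has {blue,yellow}; that leaves black.
At row 3, column 5: row 3 has {red,green,yellow,black,white}; column 5 has {red,green,black}; that leaves blue.
At row 4, column 6: row 4 has {red,blue,yellow,black}; column 6 has {red,blue,green,yellow,black}; that leaves white.
At row 5, column 5: row 5 has {blue,green,yellow,black}; column 5 has {red,blue,green,black}; that leaves white.
At row 6, column 3: row 6 has {red,blue,green}; column 3 has {red,blue,green,yellow,white}; that leaves black.
At row 6, column 4: row 6 has {red,blue,green,black}; column 4 has {blue,yellow,black}; that leaves white.
At row 6, column 5: row 6 has {red,blue,green,black,white}; column 5 has {red,blue,green,black,white}; that leaves yellow.
At row 4, column 4: row 4 has {red,blue,yellow,black,white}; column 4 has {blue,yellow,black,white}; that leaves green.
At row 5, column 4: row 5 has {blue,green,yellow,black,white}; column 4 has {blue,green,yellow,black,white}; that leaves red.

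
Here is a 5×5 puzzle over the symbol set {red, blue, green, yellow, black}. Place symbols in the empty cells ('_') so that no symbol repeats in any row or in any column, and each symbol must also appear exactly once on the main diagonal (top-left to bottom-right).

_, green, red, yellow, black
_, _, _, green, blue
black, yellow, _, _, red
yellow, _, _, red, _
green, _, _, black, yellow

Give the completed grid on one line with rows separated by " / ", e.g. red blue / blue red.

blue green red yellow black / red black yellow green blue / black yellow green blue red / yellow blue black red green / green red blue black yellow

(r1,c1): row 1 has {red,green,yellow,black}; column 1 has {green,yellow,black}; the diagonal has {red,yellow}, so it must be blue.
(r2,c1): row 2 has {blue,green}; column 1 has {blue,green,yellow,black}, so it must be red.
(r2,c2): row 2 has {red,blue,green}; column 2 has {green,yellow}; the diagonal has {red,blue,yellow}, so it must be black.
(r2,c3): row 2 has {red,blue,green,black}; column 3 has {red}, so it must be yellow.
(r3,c3): row 3 has {red,yellow,black}; column 3 has {red,yellow}; the diagonal has {red,blue,yellow,black}, so it must be green.
(r3,c4): row 3 has {red,green,yellow,black}; column 4 has {red,green,yellow,black}, so it must be blue.
(r4,c2): row 4 has {red,yellow}; column 2 has {green,yellow,black}, so it must be blue.
(r4,c3): row 4 has {red,blue,yellow}; column 3 has {red,green,yellow}, so it must be black.
(r4,c5): row 4 has {red,blue,yellow,black}; column 5 has {red,blue,yellow,black}, so it must be green.
(r5,c2): row 5 has {green,yellow,black}; column 2 has {blue,green,yellow,black}, so it must be red.
(r5,c3): row 5 has {red,green,yellow,black}; column 3 has {red,green,yellow,black}, so it must be blue.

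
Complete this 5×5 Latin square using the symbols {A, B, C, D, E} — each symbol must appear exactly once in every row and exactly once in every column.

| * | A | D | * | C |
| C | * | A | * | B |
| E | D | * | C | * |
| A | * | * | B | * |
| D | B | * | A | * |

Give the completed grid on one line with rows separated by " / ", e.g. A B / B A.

B A D E C / C E A D B / E D B C A / A C E B D / D B C A E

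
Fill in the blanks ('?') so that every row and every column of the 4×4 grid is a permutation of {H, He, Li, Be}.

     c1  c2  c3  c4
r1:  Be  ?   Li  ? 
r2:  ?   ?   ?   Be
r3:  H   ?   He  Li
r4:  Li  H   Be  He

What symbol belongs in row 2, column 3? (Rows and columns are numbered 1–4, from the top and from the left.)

H

Cell (r1,c2): row 1 has {Li,Be}; column 2 has {H} → He.
Cell (r1,c4): row 1 has {He,Li,Be}; column 4 has {He,Li,Be} → H.
Cell (r2,c1): row 2 has {Be}; column 1 has {H,Li,Be} → He.
Cell (r2,c2): row 2 has {He,Be}; column 2 has {H,He} → Li.
Cell (r2,c3): row 2 has {He,Li,Be}; column 3 has {He,Li,Be} → H.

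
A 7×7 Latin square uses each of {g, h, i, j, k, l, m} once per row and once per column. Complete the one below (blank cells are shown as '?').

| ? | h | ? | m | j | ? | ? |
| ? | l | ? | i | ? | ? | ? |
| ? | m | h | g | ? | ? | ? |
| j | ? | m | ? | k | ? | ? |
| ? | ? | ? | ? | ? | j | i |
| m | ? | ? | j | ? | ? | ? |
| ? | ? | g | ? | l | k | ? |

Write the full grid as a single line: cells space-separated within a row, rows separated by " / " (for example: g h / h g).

(r3,c5) = i
(r3,c6) = l
(r7,c4) = h
(r3,c1) = k
(r3,c7) = j
(r4,c4) = l
(r5,c4) = k
(r7,c1) = i
(r7,c2) = j
(r7,c7) = m
(r5,c2) = g
(r5,c3) = l
(r4,c2) = i
(r5,c1) = h
(r5,c5) = m
(r6,c2) = k
(r6,c3) = i
(r1,c3) = k
(r2,c1) = g
(r2,c3) = j
(r2,c5) = h
(r2,c6) = m
(r2,c7) = k
(r6,c5) = g
(r6,c6) = h
(r6,c7) = l
(r1,c1) = l
(r1,c7) = g
(r4,c6) = g
(r4,c7) = h
(r1,c6) = i

l h k m j i g / g l j i h m k / k m h g i l j / j i m l k g h / h g l k m j i / m k i j g h l / i j g h l k m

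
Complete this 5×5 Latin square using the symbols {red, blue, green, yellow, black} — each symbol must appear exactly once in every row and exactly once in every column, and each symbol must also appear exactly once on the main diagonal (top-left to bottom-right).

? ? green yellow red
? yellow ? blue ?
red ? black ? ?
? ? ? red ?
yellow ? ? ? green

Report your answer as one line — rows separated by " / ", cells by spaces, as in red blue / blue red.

At row 1, column 1: row 1 has {red,green,yellow}; column 1 has {red,yellow}; the diagonal has {red,green,yellow,black}; that leaves blue.
At row 1, column 2: row 1 has {red,blue,green,yellow}; column 2 has {yellow}; that leaves black.
At row 2, column 3: row 2 has {blue,yellow}; column 3 has {green,black}; that leaves red.
At row 2, column 5: row 2 has {red,blue,yellow}; column 5 has {red,green}; that leaves black.
At row 3, column 4: row 3 has {red,black}; column 4 has {red,blue,yellow}; that leaves green.
At row 5, column 3: row 5 has {green,yellow}; column 3 has {red,green,black}; that leaves blue.
At row 5, column 4: row 5 has {blue,green,yellow}; column 4 has {red,blue,green,yellow}; that leaves black.
At row 2, column 1: row 2 has {red,blue,yellow,black}; column 1 has {red,blue,yellow}; that leaves green.
At row 3, column 2: row 3 has {red,green,black}; column 2 has {yellow,black}; that leaves blue.
At row 3, column 5: row 3 has {red,blue,green,black}; column 5 has {red,green,black}; that leaves yellow.
At row 4, column 1: row 4 has {red}; column 1 has {red,blue,green,yellow}; that leaves black.
At row 4, column 2: row 4 has {red,black}; column 2 has {blue,yellow,black}; that leaves green.
At row 4, column 3: row 4 has {red,green,black}; column 3 has {red,blue,green,black}; that leaves yellow.
At row 4, column 5: row 4 has {red,green,yellow,black}; column 5 has {red,green,yellow,black}; that leaves blue.
At row 5, column 2: row 5 has {blue,green,yellow,black}; column 2 has {blue,green,yellow,black}; that leaves red.

blue black green yellow red / green yellow red blue black / red blue black green yellow / black green yellow red blue / yellow red blue black green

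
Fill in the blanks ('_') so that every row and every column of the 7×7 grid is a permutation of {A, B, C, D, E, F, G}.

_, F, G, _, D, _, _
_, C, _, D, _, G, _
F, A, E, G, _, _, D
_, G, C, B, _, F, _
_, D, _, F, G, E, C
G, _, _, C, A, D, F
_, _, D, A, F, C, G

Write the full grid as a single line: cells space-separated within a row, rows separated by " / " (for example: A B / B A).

C F G E D A B / A C F D B G E / F A E G C B D / D G C B E F A / B D A F G E C / G E B C A D F / E B D A F C G

Cell (r1,c4): row 1 has {D,F,G}; column 4 has {A,B,C,D,F,G} → E.
Cell (r3,c6): row 3 has {A,D,E,F,G}; column 6 has {C,D,E,F,G} → B.
Cell (r4,c5): row 4 has {B,C,F,G}; column 5 has {A,D,F,G} → E.
Cell (r4,c7): row 4 has {B,C,E,F,G}; column 7 has {C,D,F,G} → A.
Cell (r6,c3): row 6 has {A,C,D,F,G}; column 3 has {C,D,E,G} → B.
Cell (r1,c6): row 1 has {D,E,F,G}; column 6 has {B,C,D,E,F,G} → A.
Cell (r1,c7): row 1 has {A,D,E,F,G}; column 7 has {A,C,D,F,G} → B.
Cell (r2,c5): row 2 has {C,D,G}; column 5 has {A,D,E,F,G} → B.
Cell (r2,c7): row 2 has {B,C,D,G}; column 7 has {A,B,C,D,F,G} → E.
Cell (r3,c5): row 3 has {A,B,D,E,F,G}; column 5 has {A,B,D,E,F,G} → C.
Cell (r4,c1): row 4 has {A,B,C,E,F,G}; column 1 has {F,G} → D.
Cell (r5,c3): row 5 has {C,D,E,F,G}; column 3 has {B,C,D,E,G} → A.
Cell (r6,c2): row 6 has {A,B,C,D,F,G}; column 2 has {A,C,D,F,G} → E.
Cell (r7,c2): row 7 has {A,C,D,F,G}; column 2 has {A,C,D,E,F,G} → B.
Cell (r1,c1): row 1 has {A,B,D,E,F,G}; column 1 has {D,F,G} → C.
Cell (r2,c1): row 2 has {B,C,D,E,G}; column 1 has {C,D,F,G} → A.
Cell (r2,c3): row 2 has {A,B,C,D,E,G}; column 3 has {A,B,C,D,E,G} → F.
Cell (r5,c1): row 5 has {A,C,D,E,F,G}; column 1 has {A,C,D,F,G} → B.
Cell (r7,c1): row 7 has {A,B,C,D,F,G}; column 1 has {A,B,C,D,F,G} → E.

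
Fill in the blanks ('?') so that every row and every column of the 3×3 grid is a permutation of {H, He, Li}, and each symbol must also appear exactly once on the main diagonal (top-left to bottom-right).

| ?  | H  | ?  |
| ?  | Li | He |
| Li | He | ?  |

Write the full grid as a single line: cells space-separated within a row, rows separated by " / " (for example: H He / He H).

He H Li / H Li He / Li He H

(r1,c1): row 1 has {H}; column 1 has {Li}; the diagonal has {Li}, so it must be He.
(r1,c3): row 1 has {H,He}; column 3 has {He}, so it must be Li.
(r2,c1): row 2 has {He,Li}; column 1 has {He,Li}, so it must be H.
(r3,c3): row 3 has {He,Li}; column 3 has {He,Li}; the diagonal has {He,Li}, so it must be H.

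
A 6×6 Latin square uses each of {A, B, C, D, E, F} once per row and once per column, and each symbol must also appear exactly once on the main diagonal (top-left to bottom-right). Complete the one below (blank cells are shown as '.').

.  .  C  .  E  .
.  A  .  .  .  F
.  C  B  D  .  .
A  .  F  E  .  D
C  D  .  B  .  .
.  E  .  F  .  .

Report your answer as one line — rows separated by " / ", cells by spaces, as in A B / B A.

D F C A E B / E A D C B F / F C B D A E / A B F E C D / C D E B F A / B E A F D C

row 1 has {C,E}; column 4 has {B,D,E,F} — only A is left for (r1,c4).
row 1 has {A,C,E}; column 6 has {D,F} — only B is left for (r1,c6).
row 2 has {A,F}; column 4 has {A,B,D,E,F} — only C is left for (r2,c4).
row 4 has {A,D,E,F}; column 2 has {A,C,D,E} — only B is left for (r4,c2).
row 4 has {A,B,D,E,F}; column 5 has {E} — only C is left for (r4,c5).
row 5 has {B,C,D}; column 5 has {C,E}; the diagonal has {A,B,E} — only F is left for (r5,c5).
row 6 has {E,F}; column 6 has {B,D,F}; the diagonal has {A,B,E,F} — only C is left for (r6,c6).
row 1 has {A,B,C,E}; column 1 has {A,C}; the diagonal has {A,B,C,E,F} — only D is left for (r1,c1).
row 1 has {A,B,C,D,E}; column 2 has {A,B,C,D,E} — only F is left for (r1,c2).
row 3 has {B,C,D}; column 5 has {C,E,F} — only A is left for (r3,c5).
row 3 has {A,B,C,D}; column 6 has {B,C,D,F} — only E is left for (r3,c6).
row 5 has {B,C,D,F}; column 6 has {B,C,D,E,F} — only A is left for (r5,c6).
row 6 has {C,E,F}; column 1 has {A,C,D} — only B is left for (r6,c1).
row 6 has {B,C,E,F}; column 5 has {A,C,E,F} — only D is left for (r6,c5).
row 2 has {A,C,F}; column 1 has {A,B,C,D} — only E is left for (r2,c1).
row 2 has {A,C,E,F}; column 3 has {B,C,F} — only D is left for (r2,c3).
row 2 has {A,C,D,E,F}; column 5 has {A,C,D,E,F} — only B is left for (r2,c5).
row 3 has {A,B,C,D,E}; column 1 has {A,B,C,D,E} — only F is left for (r3,c1).
row 5 has {A,B,C,D,F}; column 3 has {B,C,D,F} — only E is left for (r5,c3).
row 6 has {B,C,D,E,F}; column 3 has {B,C,D,E,F} — only A is left for (r6,c3).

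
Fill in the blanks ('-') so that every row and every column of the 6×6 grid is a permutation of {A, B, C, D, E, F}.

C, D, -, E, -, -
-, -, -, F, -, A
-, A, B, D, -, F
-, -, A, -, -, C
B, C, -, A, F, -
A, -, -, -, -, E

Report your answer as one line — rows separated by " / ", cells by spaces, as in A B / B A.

(r1,c3) = F
(r1,c6) = B
(r3,c1) = E
(r3,c5) = C
(r4,c4) = B
(r5,c6) = D
(r6,c4) = C
(r1,c5) = A
(r2,c1) = D
(r4,c1) = F
(r4,c2) = E
(r4,c5) = D
(r5,c3) = E
(r6,c3) = D
(r6,c5) = B
(r2,c2) = B
(r2,c3) = C
(r2,c5) = E
(r6,c2) = F

C D F E A B / D B C F E A / E A B D C F / F E A B D C / B C E A F D / A F D C B E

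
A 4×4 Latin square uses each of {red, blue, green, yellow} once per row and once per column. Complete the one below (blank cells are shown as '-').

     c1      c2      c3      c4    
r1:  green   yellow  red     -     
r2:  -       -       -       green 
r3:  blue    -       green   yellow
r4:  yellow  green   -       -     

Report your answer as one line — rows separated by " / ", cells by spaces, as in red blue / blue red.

green yellow red blue / red blue yellow green / blue red green yellow / yellow green blue red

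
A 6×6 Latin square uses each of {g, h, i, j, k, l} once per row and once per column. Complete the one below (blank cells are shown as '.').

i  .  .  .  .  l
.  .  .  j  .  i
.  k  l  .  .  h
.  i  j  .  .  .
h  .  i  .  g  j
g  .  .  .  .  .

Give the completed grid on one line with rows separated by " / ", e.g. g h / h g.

i g k h j l / l h g j k i / j k l g i h / k i j l h g / h l i k g j / g j h i l k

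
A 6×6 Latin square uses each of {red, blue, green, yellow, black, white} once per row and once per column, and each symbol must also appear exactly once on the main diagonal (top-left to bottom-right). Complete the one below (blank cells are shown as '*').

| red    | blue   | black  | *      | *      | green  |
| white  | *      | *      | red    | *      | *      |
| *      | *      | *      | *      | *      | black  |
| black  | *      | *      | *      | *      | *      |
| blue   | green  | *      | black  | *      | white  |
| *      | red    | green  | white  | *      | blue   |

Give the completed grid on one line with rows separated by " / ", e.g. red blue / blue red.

red blue black yellow white green / white black blue red green yellow / green yellow white blue red black / black white yellow green blue red / blue green red black yellow white / yellow red green white black blue

(r1,c4): row 1 has {red,blue,green,black}; column 4 has {red,black,white}, so it must be yellow.
(r1,c5): row 1 has {red,blue,green,yellow,black}; column 5 is empty so far, so it must be white.
(r2,c6): row 2 has {red,white}; column 6 has {blue,green,black,white}, so it must be yellow.
(r4,c4): row 4 has {black}; column 4 has {red,yellow,black,white}; the diagonal has {red,blue}, so it must be green.
(r4,c6): row 4 has {green,black}; column 6 has {blue,green,yellow,black,white}, so it must be red.
(r5,c5): row 5 has {blue,green,black,white}; column 5 has {white}; the diagonal has {red,blue,green}, so it must be yellow.
(r6,c1): row 6 has {red,blue,green,white}; column 1 has {red,blue,black,white}, so it must be yellow.
(r6,c5): row 6 has {red,blue,green,yellow,white}; column 5 has {yellow,white}, so it must be black.
(r2,c2): row 2 has {red,yellow,white}; column 2 has {red,blue,green}; the diagonal has {red,blue,green,yellow}, so it must be black.
(r2,c3): row 2 has {red,yellow,black,white}; column 3 has {green,black}, so it must be blue.
(r2,c5): row 2 has {red,blue,yellow,black,white}; column 5 has {yellow,black,white}, so it must be green.
(r3,c1): row 3 has {black}; column 1 has {red,blue,yellow,black,white}, so it must be green.
(r3,c3): row 3 has {green,black}; column 3 has {blue,green,black}; the diagonal has {red,blue,green,yellow,black}, so it must be white.
(r3,c4): row 3 has {green,black,white}; column 4 has {red,green,yellow,black,white}, so it must be blue.
(r3,c5): row 3 has {blue,green,black,white}; column 5 has {green,yellow,black,white}, so it must be red.
(r4,c3): row 4 has {red,green,black}; column 3 has {blue,green,black,white}, so it must be yellow.
(r4,c5): row 4 has {red,green,yellow,black}; column 5 has {red,green,yellow,black,white}, so it must be blue.
(r5,c3): row 5 has {blue,green,yellow,black,white}; column 3 has {blue,green,yellow,black,white}, so it must be red.
(r3,c2): row 3 has {red,blue,green,black,white}; column 2 has {red,blue,green,black}, so it must be yellow.
(r4,c2): row 4 has {red,blue,green,yellow,black}; column 2 has {red,blue,green,yellow,black}, so it must be white.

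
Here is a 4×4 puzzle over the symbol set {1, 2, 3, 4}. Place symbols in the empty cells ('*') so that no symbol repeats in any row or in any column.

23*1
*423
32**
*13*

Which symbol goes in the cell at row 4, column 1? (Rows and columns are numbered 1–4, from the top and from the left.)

4

(r1,c3) = 4
(r2,c1) = 1
(r3,c3) = 1
(r3,c4) = 4
(r4,c1) = 4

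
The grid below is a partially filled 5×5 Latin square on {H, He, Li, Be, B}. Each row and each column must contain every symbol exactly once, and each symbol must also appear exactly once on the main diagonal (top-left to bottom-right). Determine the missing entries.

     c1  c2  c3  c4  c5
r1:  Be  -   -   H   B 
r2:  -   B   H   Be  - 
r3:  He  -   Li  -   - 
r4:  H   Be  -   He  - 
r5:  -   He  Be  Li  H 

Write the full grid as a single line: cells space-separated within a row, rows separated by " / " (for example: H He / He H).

Be Li He H B / Li B H Be He / He H Li B Be / H Be B He Li / B He Be Li H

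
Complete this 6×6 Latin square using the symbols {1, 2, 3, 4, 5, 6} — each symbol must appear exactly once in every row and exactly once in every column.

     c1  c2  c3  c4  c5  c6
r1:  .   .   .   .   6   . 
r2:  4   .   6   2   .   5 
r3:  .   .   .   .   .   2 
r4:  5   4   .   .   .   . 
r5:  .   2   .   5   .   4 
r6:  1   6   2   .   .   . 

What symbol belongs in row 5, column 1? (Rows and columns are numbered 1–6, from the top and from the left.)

(r6,c6) = 3
(r1,c6) = 1
(r4,c6) = 6
(r6,c4) = 4
(r6,c5) = 5
(r1,c4) = 3
(r4,c4) = 1
(r1,c1) = 2
(r1,c2) = 5
(r1,c3) = 4
(r3,c4) = 6
(r4,c3) = 3
(r4,c5) = 2
(r5,c3) = 1
(r5,c5) = 3
(r2,c5) = 1
(r3,c1) = 3
(r3,c2) = 1
(r3,c3) = 5
(r3,c5) = 4
(r5,c1) = 6

6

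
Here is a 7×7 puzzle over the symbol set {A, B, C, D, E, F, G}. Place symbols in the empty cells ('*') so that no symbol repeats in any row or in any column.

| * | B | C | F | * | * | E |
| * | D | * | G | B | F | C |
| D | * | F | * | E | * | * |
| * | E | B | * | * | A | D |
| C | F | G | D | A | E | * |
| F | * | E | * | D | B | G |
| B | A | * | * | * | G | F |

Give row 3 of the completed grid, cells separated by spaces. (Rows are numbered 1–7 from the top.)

D G F B E C A

(r1,c5) = G
(r1,c6) = D
(r2,c3) = A
(r3,c6) = C
(r4,c1) = G
(r4,c4) = C
(r4,c5) = F
(r5,c7) = B
(r6,c2) = C
(r6,c4) = A
(r7,c3) = D
(r7,c4) = E
(r7,c5) = C
(r1,c1) = A
(r2,c1) = E
(r3,c2) = G
(r3,c4) = B
(r3,c7) = A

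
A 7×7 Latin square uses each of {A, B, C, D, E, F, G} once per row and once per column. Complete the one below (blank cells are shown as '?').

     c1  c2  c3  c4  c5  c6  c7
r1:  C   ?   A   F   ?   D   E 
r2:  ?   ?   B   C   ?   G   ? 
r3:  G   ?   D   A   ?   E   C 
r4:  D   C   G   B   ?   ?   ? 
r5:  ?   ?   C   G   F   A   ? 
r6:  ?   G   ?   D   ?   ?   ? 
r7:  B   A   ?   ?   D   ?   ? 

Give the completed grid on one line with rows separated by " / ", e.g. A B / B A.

row 1 has {A,C,D,E,F}; column 2 has {A,C,G} — only B is left for (r1,c2).
row 1 has {A,B,C,D,E,F}; column 5 has {D,F} — only G is left for (r1,c5).
row 3 has {A,C,D,E,G}; column 2 has {A,B,C,G} — only F is left for (r3,c2).
row 3 has {A,C,D,E,F,G}; column 5 has {D,F,G} — only B is left for (r3,c5).
row 4 has {B,C,D,G}; column 6 has {A,D,E,G} — only F is left for (r4,c6).
row 4 has {B,C,D,F,G}; column 7 has {C,E} — only A is left for (r4,c7).
row 5 has {A,C,F,G}; column 1 has {B,C,D,G} — only E is left for (r5,c1).
row 5 has {A,C,E,F,G}; column 2 has {A,B,C,F,G} — only D is left for (r5,c2).
row 5 has {A,C,D,E,F,G}; column 7 has {A,C,E} — only B is left for (r5,c7).
row 6 has {D,G}; column 7 has {A,B,C,E} — only F is left for (r6,c7).
row 7 has {A,B,D}; column 4 has {A,B,C,D,F,G} — only E is left for (r7,c4).
row 7 has {A,B,D,E}; column 6 has {A,D,E,F,G} — only C is left for (r7,c6).
row 7 has {A,B,C,D,E}; column 7 has {A,B,C,E,F} — only G is left for (r7,c7).
row 2 has {B,C,G}; column 2 has {A,B,C,D,F,G} — only E is left for (r2,c2).
row 2 has {B,C,E,G}; column 5 has {B,D,F,G} — only A is left for (r2,c5).
row 2 has {A,B,C,E,G}; column 7 has {A,B,C,E,F,G} — only D is left for (r2,c7).
row 4 has {A,B,C,D,F,G}; column 5 has {A,B,D,F,G} — only E is left for (r4,c5).
row 6 has {D,F,G}; column 1 has {B,C,D,E,G} — only A is left for (r6,c1).
row 6 has {A,D,F,G}; column 3 has {A,B,C,D,G} — only E is left for (r6,c3).
row 6 has {A,D,E,F,G}; column 5 has {A,B,D,E,F,G} — only C is left for (r6,c5).
row 6 has {A,C,D,E,F,G}; column 6 has {A,C,D,E,F,G} — only B is left for (r6,c6).
row 7 has {A,B,C,D,E,G}; column 3 has {A,B,C,D,E,G} — only F is left for (r7,c3).
row 2 has {A,B,C,D,E,G}; column 1 has {A,B,C,D,E,G} — only F is left for (r2,c1).

C B A F G D E / F E B C A G D / G F D A B E C / D C G B E F A / E D C G F A B / A G E D C B F / B A F E D C G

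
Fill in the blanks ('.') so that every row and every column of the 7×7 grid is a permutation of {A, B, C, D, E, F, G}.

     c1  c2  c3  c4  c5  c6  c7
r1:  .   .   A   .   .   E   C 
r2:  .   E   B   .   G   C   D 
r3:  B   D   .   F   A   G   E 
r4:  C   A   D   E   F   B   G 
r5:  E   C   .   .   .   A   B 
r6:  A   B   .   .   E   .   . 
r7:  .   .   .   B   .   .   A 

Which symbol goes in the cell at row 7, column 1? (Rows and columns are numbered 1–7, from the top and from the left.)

D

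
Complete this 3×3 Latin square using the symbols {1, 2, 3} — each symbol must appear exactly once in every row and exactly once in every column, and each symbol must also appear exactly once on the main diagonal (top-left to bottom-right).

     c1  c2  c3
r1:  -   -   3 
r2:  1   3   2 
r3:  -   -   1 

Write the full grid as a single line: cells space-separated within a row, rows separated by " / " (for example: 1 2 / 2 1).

2 1 3 / 1 3 2 / 3 2 1

Cell (r1,c1): row 1 has {3}; column 1 has {1}; the diagonal has {1,3} → 2.
Cell (r1,c2): row 1 has {2,3}; column 2 has {3} → 1.
Cell (r3,c1): row 3 has {1}; column 1 has {1,2} → 3.
Cell (r3,c2): row 3 has {1,3}; column 2 has {1,3} → 2.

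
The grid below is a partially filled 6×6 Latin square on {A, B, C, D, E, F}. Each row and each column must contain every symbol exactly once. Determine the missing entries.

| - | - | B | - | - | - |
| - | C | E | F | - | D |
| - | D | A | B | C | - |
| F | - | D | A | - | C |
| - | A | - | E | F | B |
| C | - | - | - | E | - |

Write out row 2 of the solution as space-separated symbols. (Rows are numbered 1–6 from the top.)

B C E F A D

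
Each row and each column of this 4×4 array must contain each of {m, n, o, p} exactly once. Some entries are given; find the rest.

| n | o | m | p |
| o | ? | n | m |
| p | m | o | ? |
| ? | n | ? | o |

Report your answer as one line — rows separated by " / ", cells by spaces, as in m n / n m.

(r2,c2) = p
(r3,c4) = n
(r4,c1) = m
(r4,c3) = p

n o m p / o p n m / p m o n / m n p o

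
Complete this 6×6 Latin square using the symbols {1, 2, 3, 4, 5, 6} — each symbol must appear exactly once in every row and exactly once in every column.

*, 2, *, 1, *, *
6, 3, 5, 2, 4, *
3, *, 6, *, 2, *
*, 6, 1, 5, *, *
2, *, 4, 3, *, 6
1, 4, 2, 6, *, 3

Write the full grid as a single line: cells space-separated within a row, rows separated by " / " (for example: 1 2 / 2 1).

(r1,c3): row 1 has {1,2}; column 3 has {1,2,4,5,6}, so it must be 3.
(r2,c6): row 2 has {2,3,4,5,6}; column 6 has {3,6}, so it must be 1.
(r3,c4): row 3 has {2,3,6}; column 4 has {1,2,3,5,6}, so it must be 4.
(r3,c6): row 3 has {2,3,4,6}; column 6 has {1,3,6}, so it must be 5.
(r4,c1): row 4 has {1,5,6}; column 1 has {1,2,3,6}, so it must be 4.
(r4,c5): row 4 has {1,4,5,6}; column 5 has {2,4}, so it must be 3.
(r4,c6): row 4 has {1,3,4,5,6}; column 6 has {1,3,5,6}, so it must be 2.
(r6,c5): row 6 has {1,2,3,4,6}; column 5 has {2,3,4}, so it must be 5.
(r1,c1): row 1 has {1,2,3}; column 1 has {1,2,3,4,6}, so it must be 5.
(r1,c5): row 1 has {1,2,3,5}; column 5 has {2,3,4,5}, so it must be 6.
(r1,c6): row 1 has {1,2,3,5,6}; column 6 has {1,2,3,5,6}, so it must be 4.
(r3,c2): row 3 has {2,3,4,5,6}; column 2 has {2,3,4,6}, so it must be 1.
(r5,c2): row 5 has {2,3,4,6}; column 2 has {1,2,3,4,6}, so it must be 5.
(r5,c5): row 5 has {2,3,4,5,6}; column 5 has {2,3,4,5,6}, so it must be 1.

5 2 3 1 6 4 / 6 3 5 2 4 1 / 3 1 6 4 2 5 / 4 6 1 5 3 2 / 2 5 4 3 1 6 / 1 4 2 6 5 3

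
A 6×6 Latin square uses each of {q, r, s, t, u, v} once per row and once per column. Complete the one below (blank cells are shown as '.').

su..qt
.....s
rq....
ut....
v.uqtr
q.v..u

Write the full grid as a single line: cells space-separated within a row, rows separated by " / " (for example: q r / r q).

s u r v q t / t v q u r s / r q t s u v / u t s r v q / v s u q t r / q r v t s u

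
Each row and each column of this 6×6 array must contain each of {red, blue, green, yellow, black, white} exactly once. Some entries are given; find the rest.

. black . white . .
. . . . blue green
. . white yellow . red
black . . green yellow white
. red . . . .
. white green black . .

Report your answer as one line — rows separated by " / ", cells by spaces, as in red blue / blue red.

(r2,c2) = yellow
(r2,c4) = red
(r4,c2) = blue
(r4,c3) = red
(r5,c4) = blue
(r6,c5) = red
(r1,c5) = green
(r2,c1) = white
(r2,c3) = black
(r3,c2) = green
(r3,c5) = black
(r5,c3) = yellow
(r5,c5) = white
(r5,c6) = black
(r1,c3) = blue
(r1,c6) = yellow
(r3,c1) = blue
(r5,c1) = green
(r6,c1) = yellow
(r6,c6) = blue
(r1,c1) = red

red black blue white green yellow / white yellow black red blue green / blue green white yellow black red / black blue red green yellow white / green red yellow blue white black / yellow white green black red blue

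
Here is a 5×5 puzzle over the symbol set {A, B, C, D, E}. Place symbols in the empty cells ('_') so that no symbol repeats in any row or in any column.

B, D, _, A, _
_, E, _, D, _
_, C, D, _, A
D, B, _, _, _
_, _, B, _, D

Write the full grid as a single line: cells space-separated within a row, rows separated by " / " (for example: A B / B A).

B D E A C / A E C D B / E C D B A / D B A C E / C A B E D

Cell (r3,c1): row 3 has {A,C,D}; column 1 has {B,D} → E.
Cell (r3,c4): row 3 has {A,C,D,E}; column 4 has {A,D} → B.
Cell (r5,c2): row 5 has {B,D}; column 2 has {B,C,D,E} → A.
Cell (r5,c1): row 5 has {A,B,D}; column 1 has {B,D,E} → C.
Cell (r5,c4): row 5 has {A,B,C,D}; column 4 has {A,B,D} → E.
Cell (r2,c1): row 2 has {D,E}; column 1 has {B,C,D,E} → A.
Cell (r2,c3): row 2 has {A,D,E}; column 3 has {B,D} → C.
Cell (r2,c5): row 2 has {A,C,D,E}; column 5 has {A,D} → B.
Cell (r4,c4): row 4 has {B,D}; column 4 has {A,B,D,E} → C.
Cell (r4,c5): row 4 has {B,C,D}; column 5 has {A,B,D} → E.
Cell (r1,c3): row 1 has {A,B,D}; column 3 has {B,C,D} → E.
Cell (r1,c5): row 1 has {A,B,D,E}; column 5 has {A,B,D,E} → C.
Cell (r4,c3): row 4 has {B,C,D,E}; column 3 has {B,C,D,E} → A.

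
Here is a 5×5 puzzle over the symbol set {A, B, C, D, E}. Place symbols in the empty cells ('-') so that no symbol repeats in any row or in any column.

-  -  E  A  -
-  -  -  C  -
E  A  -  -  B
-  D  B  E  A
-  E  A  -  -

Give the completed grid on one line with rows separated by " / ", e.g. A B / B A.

B C E A D / A B D C E / E A C D B / C D B E A / D E A B C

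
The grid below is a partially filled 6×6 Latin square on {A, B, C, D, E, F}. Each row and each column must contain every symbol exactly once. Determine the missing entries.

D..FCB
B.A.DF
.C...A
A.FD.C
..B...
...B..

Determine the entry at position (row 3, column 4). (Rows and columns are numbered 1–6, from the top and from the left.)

E

(r1,c3): row 1 has {B,C,D,F}; column 3 has {A,B,F}, so it must be E.
(r2,c2): row 2 has {A,B,D,F}; column 2 has {C}, so it must be E.
(r2,c4): row 2 has {A,B,D,E,F}; column 4 has {B,D,F}, so it must be C.
(r3,c3): row 3 has {A,C}; column 3 has {A,B,E,F}, so it must be D.
(r3,c4): row 3 has {A,C,D}; column 4 has {B,C,D,F}, so it must be E.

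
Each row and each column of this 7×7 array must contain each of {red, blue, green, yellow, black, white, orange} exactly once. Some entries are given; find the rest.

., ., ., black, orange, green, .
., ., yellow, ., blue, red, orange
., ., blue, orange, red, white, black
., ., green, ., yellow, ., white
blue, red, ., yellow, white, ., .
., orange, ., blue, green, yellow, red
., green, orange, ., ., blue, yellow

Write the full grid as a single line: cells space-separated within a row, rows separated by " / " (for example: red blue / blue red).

yellow white red black orange green blue / white black yellow green blue red orange / green yellow blue orange red white black / orange blue green red yellow black white / blue red black yellow white orange green / black orange white blue green yellow red / red green orange white black blue yellow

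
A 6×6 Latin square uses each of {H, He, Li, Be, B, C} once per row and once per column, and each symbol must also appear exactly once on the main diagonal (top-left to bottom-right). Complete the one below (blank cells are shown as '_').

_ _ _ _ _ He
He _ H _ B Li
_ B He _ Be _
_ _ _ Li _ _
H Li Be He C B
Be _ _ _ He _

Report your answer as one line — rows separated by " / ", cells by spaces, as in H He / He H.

B H C Be Li He / He Be H C B Li / Li B He H Be C / C He B Li H Be / H Li Be He C B / Be C Li B He H

Cell (r1,c1): row 1 has {He}; column 1 has {H,He,Be}; the diagonal has {He,Li,C} → B.
Cell (r2,c2): row 2 has {H,He,Li,B}; column 2 has {Li,B}; the diagonal has {He,Li,B,C} → Be.
Cell (r2,c4): row 2 has {H,He,Li,Be,B}; column 4 has {He,Li} → C.
Cell (r3,c4): row 3 has {He,Be,B}; column 4 has {He,Li,C} → H.
Cell (r3,c6): row 3 has {H,He,Be,B}; column 6 has {He,Li,B} → C.
Cell (r4,c1): row 4 has {Li}; column 1 has {H,He,Be,B} → C.
Cell (r4,c3): row 4 has {Li,C}; column 3 has {H,He,Be} → B.
Cell (r4,c5): row 4 has {Li,B,C}; column 5 has {He,Be,B,C} → H.
Cell (r4,c6): row 4 has {H,Li,B,C}; column 6 has {He,Li,B,C} → Be.
Cell (r6,c4): row 6 has {He,Be}; column 4 has {H,He,Li,C} → B.
Cell (r6,c6): row 6 has {He,Be,B}; column 6 has {He,Li,Be,B,C}; the diagonal has {He,Li,Be,B,C} → H.
Cell (r1,c4): row 1 has {He,B}; column 4 has {H,He,Li,B,C} → Be.
Cell (r1,c5): row 1 has {He,Be,B}; column 5 has {H,He,Be,B,C} → Li.
Cell (r3,c1): row 3 has {H,He,Be,B,C}; column 1 has {H,He,Be,B,C} → Li.
Cell (r4,c2): row 4 has {H,Li,Be,B,C}; column 2 has {Li,Be,B} → He.
Cell (r6,c2): row 6 has {H,He,Be,B}; column 2 has {He,Li,Be,B} → C.
Cell (r6,c3): row 6 has {H,He,Be,B,C}; column 3 has {H,He,Be,B} → Li.
Cell (r1,c2): row 1 has {He,Li,Be,B}; column 2 has {He,Li,Be,B,C} → H.
Cell (r1,c3): row 1 has {H,He,Li,Be,B}; column 3 has {H,He,Li,Be,B} → C.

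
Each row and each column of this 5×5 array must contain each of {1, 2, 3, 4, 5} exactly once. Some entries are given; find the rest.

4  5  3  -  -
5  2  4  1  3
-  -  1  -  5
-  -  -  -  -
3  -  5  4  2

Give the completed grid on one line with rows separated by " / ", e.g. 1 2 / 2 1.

(r1,c4) = 2
(r1,c5) = 1
(r3,c1) = 2
(r3,c4) = 3
(r4,c1) = 1
(r4,c3) = 2
(r4,c4) = 5
(r4,c5) = 4
(r5,c2) = 1
(r3,c2) = 4
(r4,c2) = 3

4 5 3 2 1 / 5 2 4 1 3 / 2 4 1 3 5 / 1 3 2 5 4 / 3 1 5 4 2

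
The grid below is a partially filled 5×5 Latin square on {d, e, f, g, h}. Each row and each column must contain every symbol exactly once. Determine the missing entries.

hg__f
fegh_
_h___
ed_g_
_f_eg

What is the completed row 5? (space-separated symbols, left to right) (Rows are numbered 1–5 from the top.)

d f h e g

(r1,c4) = d
(r2,c5) = d
(r3,c4) = f
(r3,c5) = e
(r4,c5) = h
(r5,c1) = d
(r5,c3) = h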